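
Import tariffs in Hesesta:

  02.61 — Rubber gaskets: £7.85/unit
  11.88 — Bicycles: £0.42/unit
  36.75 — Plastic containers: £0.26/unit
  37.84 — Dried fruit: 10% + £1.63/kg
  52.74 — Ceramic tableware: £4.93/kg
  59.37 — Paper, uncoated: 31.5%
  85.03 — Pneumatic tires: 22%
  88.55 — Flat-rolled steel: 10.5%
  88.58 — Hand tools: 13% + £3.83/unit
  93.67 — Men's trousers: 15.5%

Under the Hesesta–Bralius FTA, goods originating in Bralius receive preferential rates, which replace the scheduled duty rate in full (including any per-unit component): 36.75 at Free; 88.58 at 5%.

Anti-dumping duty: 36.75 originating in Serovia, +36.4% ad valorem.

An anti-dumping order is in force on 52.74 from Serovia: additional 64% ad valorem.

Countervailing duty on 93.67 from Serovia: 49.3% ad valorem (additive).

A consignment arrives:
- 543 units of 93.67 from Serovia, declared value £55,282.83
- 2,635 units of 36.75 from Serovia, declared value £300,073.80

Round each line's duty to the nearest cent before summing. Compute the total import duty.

£145,735.23

Line 1 (93.67, Serovia, 543 units, £55,282.83):
Base rate for 93.67 is 15.5%.
Additional duty on 93.67 from Serovia: +49.3%. Applied ad valorem rate: 15.5% + 49.3% = 64.8%.
Duty = £55,282.83 × 64.8% = £35,823.27.
Line 2 (36.75, Serovia, 2,635 units, £300,073.80):
Base rate for 36.75 is £0.26/unit.
36.75 has an FTA preferential rate, but origin Serovia is not Bralius; base rate stands.
Additional duty on 36.75 from Serovia: +36.4% ad valorem. Applied ad valorem rate = 36.4%.
Duty = £300,073.80 × 36.4% + 2,635 × £0.26 = £109,911.96.
Total = £35,823.27 + £109,911.96 = £145,735.23.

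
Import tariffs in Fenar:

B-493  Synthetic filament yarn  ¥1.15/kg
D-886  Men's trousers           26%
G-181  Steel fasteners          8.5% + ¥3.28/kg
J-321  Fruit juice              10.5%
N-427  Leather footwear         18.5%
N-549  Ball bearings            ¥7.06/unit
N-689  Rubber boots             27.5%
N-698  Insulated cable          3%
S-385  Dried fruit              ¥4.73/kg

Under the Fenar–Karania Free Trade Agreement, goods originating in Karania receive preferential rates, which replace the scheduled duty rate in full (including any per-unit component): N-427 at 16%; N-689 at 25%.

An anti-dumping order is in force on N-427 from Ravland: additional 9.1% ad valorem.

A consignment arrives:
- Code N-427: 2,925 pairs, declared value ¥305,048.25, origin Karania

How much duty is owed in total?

Line 1 (N-427, Karania, 2,925 pairs, ¥305,048.25):
Base rate for N-427 is 18.5%.
Origin Karania qualifies under the Fenar–Karania agreement and N-427 is covered: preferential rate 16% applies instead.
The additional-duty order on N-427 targets Ravland, not Karania; it does not apply.
Duty = ¥305,048.25 × 16% = ¥48,807.72.

¥48,807.72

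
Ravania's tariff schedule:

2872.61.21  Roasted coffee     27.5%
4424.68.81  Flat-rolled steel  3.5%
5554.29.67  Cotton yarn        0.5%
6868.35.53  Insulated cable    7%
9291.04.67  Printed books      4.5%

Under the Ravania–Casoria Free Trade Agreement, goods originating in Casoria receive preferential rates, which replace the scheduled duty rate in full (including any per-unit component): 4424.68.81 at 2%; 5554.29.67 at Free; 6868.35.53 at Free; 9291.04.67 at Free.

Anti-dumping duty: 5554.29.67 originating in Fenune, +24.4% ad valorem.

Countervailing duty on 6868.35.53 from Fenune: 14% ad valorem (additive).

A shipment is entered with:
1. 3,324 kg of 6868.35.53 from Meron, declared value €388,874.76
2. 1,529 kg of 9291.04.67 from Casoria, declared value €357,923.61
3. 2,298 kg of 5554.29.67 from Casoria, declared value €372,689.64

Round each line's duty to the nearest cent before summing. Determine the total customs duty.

Line 1 (6868.35.53, Meron, 3,324 kg, €388,874.76):
Base rate for 6868.35.53 is 7%.
6868.35.53 has an FTA preferential rate, but origin Meron is not Casoria; base rate stands.
The additional-duty order on 6868.35.53 targets Fenune, not Meron; it does not apply.
Duty = €388,874.76 × 7% = €27,221.23.
Line 2 (9291.04.67, Casoria, 1,529 kg, €357,923.61):
Base rate for 9291.04.67 is 4.5%.
Origin Casoria qualifies under the Ravania–Casoria agreement and 9291.04.67 is covered: preferential rate Free applies instead.
Duty = €357,923.61 × 0% = €0.00.
Line 3 (5554.29.67, Casoria, 2,298 kg, €372,689.64):
Base rate for 5554.29.67 is 0.5%.
Origin Casoria qualifies under the Ravania–Casoria agreement and 5554.29.67 is covered: preferential rate Free applies instead.
The additional-duty order on 5554.29.67 targets Fenune, not Casoria; it does not apply.
Duty = €372,689.64 × 0% = €0.00.
Total = €27,221.23 + €0.00 + €0.00 = €27,221.23.

€27,221.23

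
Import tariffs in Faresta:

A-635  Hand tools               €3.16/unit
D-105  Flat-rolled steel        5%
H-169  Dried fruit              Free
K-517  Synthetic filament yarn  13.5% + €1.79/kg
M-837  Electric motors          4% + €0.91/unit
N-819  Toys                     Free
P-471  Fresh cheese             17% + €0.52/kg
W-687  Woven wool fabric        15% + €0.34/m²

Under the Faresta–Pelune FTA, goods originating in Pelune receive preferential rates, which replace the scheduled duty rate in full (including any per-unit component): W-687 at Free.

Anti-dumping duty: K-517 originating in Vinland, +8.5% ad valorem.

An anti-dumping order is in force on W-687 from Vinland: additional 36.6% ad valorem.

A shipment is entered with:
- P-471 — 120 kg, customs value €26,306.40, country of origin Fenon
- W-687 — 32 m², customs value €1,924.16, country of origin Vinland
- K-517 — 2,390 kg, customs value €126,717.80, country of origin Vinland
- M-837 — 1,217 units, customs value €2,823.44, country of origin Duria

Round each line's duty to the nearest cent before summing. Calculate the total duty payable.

€38,914.67

Line 1 (P-471, Fenon, 120 kg, €26,306.40):
Base rate for P-471 is 17% + €0.52/kg.
Duty = €26,306.40 × 17% + 120 × €0.52 = €4,534.49.
Line 2 (W-687, Vinland, 32 m², €1,924.16):
Base rate for W-687 is 15% + €0.34/m².
W-687 has an FTA preferential rate, but origin Vinland is not Pelune; base rate stands.
Additional duty on W-687 from Vinland: +36.6%. Applied ad valorem rate: 15% + 36.6% = 51.6%.
Duty = €1,924.16 × 51.6% + 32 × €0.34 = €1,003.75.
Line 3 (K-517, Vinland, 2,390 kg, €126,717.80):
Base rate for K-517 is 13.5% + €1.79/kg.
Additional duty on K-517 from Vinland: +8.5%. Applied ad valorem rate: 13.5% + 8.5% = 22%.
Duty = €126,717.80 × 22% + 2,390 × €1.79 = €32,156.02.
Line 4 (M-837, Duria, 1,217 units, €2,823.44):
Base rate for M-837 is 4% + €0.91/unit.
Duty = €2,823.44 × 4% + 1,217 × €0.91 = €1,220.41.
Total = €4,534.49 + €1,003.75 + €32,156.02 + €1,220.41 = €38,914.67.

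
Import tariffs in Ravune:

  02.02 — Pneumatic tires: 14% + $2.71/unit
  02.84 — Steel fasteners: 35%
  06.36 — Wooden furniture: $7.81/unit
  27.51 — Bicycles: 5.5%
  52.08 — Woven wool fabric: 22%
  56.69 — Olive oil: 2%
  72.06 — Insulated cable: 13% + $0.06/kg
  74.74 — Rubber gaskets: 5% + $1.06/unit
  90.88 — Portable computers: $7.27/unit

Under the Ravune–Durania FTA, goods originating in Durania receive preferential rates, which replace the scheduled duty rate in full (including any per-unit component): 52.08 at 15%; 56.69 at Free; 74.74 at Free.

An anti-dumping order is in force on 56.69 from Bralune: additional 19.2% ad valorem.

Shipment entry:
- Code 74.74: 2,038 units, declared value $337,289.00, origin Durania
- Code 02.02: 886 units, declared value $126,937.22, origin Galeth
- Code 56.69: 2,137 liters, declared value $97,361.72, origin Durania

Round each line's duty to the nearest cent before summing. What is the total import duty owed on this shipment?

$20,172.27

Line 1 (74.74, Durania, 2,038 units, $337,289.00):
Base rate for 74.74 is 5% + $1.06/unit.
Origin Durania qualifies under the Ravune–Durania agreement and 74.74 is covered: preferential rate Free applies instead.
Duty = $337,289.00 × 0% = $0.00.
Line 2 (02.02, Galeth, 886 units, $126,937.22):
Base rate for 02.02 is 14% + $2.71/unit.
Duty = $126,937.22 × 14% + 886 × $2.71 = $20,172.27.
Line 3 (56.69, Durania, 2,137 liters, $97,361.72):
Base rate for 56.69 is 2%.
Origin Durania qualifies under the Ravune–Durania agreement and 56.69 is covered: preferential rate Free applies instead.
The additional-duty order on 56.69 targets Bralune, not Durania; it does not apply.
Duty = $97,361.72 × 0% = $0.00.
Total = $0.00 + $20,172.27 + $0.00 = $20,172.27.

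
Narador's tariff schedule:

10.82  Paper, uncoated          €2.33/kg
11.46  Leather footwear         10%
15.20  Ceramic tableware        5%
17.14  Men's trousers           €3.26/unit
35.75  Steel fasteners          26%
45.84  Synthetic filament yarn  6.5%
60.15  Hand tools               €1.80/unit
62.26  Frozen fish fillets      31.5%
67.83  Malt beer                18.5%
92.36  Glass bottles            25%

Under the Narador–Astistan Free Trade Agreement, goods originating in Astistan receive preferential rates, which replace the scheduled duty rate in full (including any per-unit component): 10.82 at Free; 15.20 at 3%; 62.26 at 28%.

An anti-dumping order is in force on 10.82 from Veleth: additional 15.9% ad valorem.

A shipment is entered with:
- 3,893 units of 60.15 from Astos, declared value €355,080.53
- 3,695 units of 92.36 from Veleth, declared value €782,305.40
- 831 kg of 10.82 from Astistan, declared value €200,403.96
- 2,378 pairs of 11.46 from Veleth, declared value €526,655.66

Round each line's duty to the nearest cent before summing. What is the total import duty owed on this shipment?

€255,249.32

Line 1 (60.15, Astos, 3,893 units, €355,080.53):
Base rate for 60.15 is €1.80/unit.
Duty = 3,893 × €1.80 = €7,007.40.
Line 2 (92.36, Veleth, 3,695 units, €782,305.40):
Base rate for 92.36 is 25%.
Duty = €782,305.40 × 25% = €195,576.35.
Line 3 (10.82, Astistan, 831 kg, €200,403.96):
Base rate for 10.82 is €2.33/kg.
Origin Astistan qualifies under the Narador–Astistan agreement and 10.82 is covered: preferential rate Free applies instead.
The additional-duty order on 10.82 targets Veleth, not Astistan; it does not apply.
Duty = €200,403.96 × 0% = €0.00.
Line 4 (11.46, Veleth, 2,378 pairs, €526,655.66):
Base rate for 11.46 is 10%.
Duty = €526,655.66 × 10% = €52,665.57.
Total = €7,007.40 + €195,576.35 + €0.00 + €52,665.57 = €255,249.32.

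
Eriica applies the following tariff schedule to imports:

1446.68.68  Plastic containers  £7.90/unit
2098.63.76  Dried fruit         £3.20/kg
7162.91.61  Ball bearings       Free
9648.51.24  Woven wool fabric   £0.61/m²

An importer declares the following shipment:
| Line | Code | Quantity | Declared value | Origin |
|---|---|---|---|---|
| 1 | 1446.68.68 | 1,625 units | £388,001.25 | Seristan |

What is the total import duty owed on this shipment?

£12,837.50

Line 1 (1446.68.68, Seristan, 1,625 units, £388,001.25):
Base rate for 1446.68.68 is £7.90/unit.
Duty = 1,625 × £7.90 = £12,837.50.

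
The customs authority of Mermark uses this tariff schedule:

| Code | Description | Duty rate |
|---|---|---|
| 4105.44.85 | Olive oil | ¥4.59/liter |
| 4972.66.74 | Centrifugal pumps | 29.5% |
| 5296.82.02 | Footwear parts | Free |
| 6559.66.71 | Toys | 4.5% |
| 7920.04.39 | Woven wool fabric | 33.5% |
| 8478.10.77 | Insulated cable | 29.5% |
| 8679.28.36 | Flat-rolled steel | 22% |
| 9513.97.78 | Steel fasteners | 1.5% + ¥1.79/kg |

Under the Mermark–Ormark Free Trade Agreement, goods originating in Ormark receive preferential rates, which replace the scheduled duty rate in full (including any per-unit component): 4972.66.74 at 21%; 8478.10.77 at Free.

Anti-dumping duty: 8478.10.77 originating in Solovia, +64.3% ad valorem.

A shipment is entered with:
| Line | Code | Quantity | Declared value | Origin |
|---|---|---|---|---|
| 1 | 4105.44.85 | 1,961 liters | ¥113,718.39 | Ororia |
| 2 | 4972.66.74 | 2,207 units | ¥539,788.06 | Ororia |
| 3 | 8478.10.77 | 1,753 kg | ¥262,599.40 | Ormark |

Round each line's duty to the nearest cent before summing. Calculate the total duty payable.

Line 1 (4105.44.85, Ororia, 1,961 liters, ¥113,718.39):
Base rate for 4105.44.85 is ¥4.59/liter.
Duty = 1,961 × ¥4.59 = ¥9,000.99.
Line 2 (4972.66.74, Ororia, 2,207 units, ¥539,788.06):
Base rate for 4972.66.74 is 29.5%.
4972.66.74 has an FTA preferential rate, but origin Ororia is not Ormark; base rate stands.
Duty = ¥539,788.06 × 29.5% = ¥159,237.48.
Line 3 (8478.10.77, Ormark, 1,753 kg, ¥262,599.40):
Base rate for 8478.10.77 is 29.5%.
Origin Ormark qualifies under the Mermark–Ormark agreement and 8478.10.77 is covered: preferential rate Free applies instead.
The additional-duty order on 8478.10.77 targets Solovia, not Ormark; it does not apply.
Duty = ¥262,599.40 × 0% = ¥0.00.
Total = ¥9,000.99 + ¥159,237.48 + ¥0.00 = ¥168,238.47.

¥168,238.47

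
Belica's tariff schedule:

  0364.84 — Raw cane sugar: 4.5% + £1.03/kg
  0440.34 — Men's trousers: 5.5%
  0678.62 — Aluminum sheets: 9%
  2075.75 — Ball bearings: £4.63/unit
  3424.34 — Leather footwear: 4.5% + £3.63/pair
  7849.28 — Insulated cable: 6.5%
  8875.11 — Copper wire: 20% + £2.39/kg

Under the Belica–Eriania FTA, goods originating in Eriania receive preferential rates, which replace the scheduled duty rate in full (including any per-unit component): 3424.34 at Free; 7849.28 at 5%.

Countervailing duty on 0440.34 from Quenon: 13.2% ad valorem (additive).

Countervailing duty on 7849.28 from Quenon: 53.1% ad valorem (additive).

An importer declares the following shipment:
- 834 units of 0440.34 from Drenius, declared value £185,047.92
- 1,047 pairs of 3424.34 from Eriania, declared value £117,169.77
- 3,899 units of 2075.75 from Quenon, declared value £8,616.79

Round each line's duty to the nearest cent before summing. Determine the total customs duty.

£28,230.01

Line 1 (0440.34, Drenius, 834 units, £185,047.92):
Base rate for 0440.34 is 5.5%.
The additional-duty order on 0440.34 targets Quenon, not Drenius; it does not apply.
Duty = £185,047.92 × 5.5% = £10,177.64.
Line 2 (3424.34, Eriania, 1,047 pairs, £117,169.77):
Base rate for 3424.34 is 4.5% + £3.63/pair.
Origin Eriania qualifies under the Belica–Eriania agreement and 3424.34 is covered: preferential rate Free applies instead.
Duty = £117,169.77 × 0% = £0.00.
Line 3 (2075.75, Quenon, 3,899 units, £8,616.79):
Base rate for 2075.75 is £4.63/unit.
Duty = 3,899 × £4.63 = £18,052.37.
Total = £10,177.64 + £0.00 + £18,052.37 = £28,230.01.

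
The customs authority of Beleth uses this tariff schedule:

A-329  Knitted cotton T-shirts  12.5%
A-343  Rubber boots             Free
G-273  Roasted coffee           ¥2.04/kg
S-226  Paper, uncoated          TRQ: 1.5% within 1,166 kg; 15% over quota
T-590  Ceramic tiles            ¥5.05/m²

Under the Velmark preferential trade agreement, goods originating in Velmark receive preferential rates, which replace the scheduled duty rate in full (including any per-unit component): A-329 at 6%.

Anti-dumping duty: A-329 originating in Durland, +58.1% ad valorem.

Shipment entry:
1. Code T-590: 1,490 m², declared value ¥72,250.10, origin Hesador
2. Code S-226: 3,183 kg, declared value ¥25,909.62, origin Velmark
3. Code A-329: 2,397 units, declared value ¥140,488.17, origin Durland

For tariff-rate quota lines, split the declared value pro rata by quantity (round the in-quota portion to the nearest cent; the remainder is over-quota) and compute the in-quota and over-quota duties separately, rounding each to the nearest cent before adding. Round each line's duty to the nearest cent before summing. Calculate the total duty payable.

Line 1 (T-590, Hesador, 1,490 m², ¥72,250.10):
Base rate for T-590 is ¥5.05/m².
Duty = 1,490 × ¥5.05 = ¥7,524.50.
Line 2 (S-226, Velmark, 3,183 kg, ¥25,909.62):
Code S-226 is under a tariff-rate quota (threshold 1,166 kg). In-quota: 1,166 kg at 1.5%; over-quota: 2,017 kg at 15%.
Pro-rata value split: in-quota = ¥25,909.62 × 1,166/3,183 = ¥9,491.24; over-quota = ¥25,909.62 − ¥9,491.24 = ¥16,418.38.
In-quota duty = ¥9,491.24 × 1.5% = ¥142.37. Over-quota duty = ¥16,418.38 × 15% = ¥2,462.76.
Line duty = ¥142.37 + ¥2,462.76 = ¥2,605.13.
Line 3 (A-329, Durland, 2,397 units, ¥140,488.17):
Base rate for A-329 is 12.5%.
A-329 has an FTA preferential rate, but origin Durland is not Velmark; base rate stands.
Additional duty on A-329 from Durland: +58.1%. Applied ad valorem rate: 12.5% + 58.1% = 70.6%.
Duty = ¥140,488.17 × 70.6% = ¥99,184.65.
Total = ¥7,524.50 + ¥2,605.13 + ¥99,184.65 = ¥109,314.28.

¥109,314.28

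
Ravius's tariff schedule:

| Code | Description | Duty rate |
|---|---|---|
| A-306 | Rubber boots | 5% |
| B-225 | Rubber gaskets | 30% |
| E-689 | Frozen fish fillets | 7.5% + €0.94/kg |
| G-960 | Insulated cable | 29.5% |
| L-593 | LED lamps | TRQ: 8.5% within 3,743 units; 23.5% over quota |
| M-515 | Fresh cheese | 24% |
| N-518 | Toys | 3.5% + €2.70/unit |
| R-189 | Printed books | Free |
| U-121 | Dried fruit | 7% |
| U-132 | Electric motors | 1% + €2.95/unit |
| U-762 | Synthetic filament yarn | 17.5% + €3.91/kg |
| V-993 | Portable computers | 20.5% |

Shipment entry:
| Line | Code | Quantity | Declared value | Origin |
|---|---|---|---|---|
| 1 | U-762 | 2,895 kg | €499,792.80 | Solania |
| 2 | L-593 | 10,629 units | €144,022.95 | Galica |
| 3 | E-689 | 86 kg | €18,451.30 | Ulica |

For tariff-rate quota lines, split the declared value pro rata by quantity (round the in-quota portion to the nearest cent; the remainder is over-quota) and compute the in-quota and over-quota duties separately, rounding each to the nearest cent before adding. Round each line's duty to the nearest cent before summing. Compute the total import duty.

Line 1 (U-762, Solania, 2,895 kg, €499,792.80):
Base rate for U-762 is 17.5% + €3.91/kg.
Duty = €499,792.80 × 17.5% + 2,895 × €3.91 = €98,783.19.
Line 2 (L-593, Galica, 10,629 units, €144,022.95):
Code L-593 is under a tariff-rate quota (threshold 3,743 units). In-quota: 3,743 units at 8.5%; over-quota: 6,886 units at 23.5%.
Pro-rata value split: in-quota = €144,022.95 × 3,743/10,629 = €50,717.65; over-quota = €144,022.95 − €50,717.65 = €93,305.30.
In-quota duty = €50,717.65 × 8.5% = €4,311.00. Over-quota duty = €93,305.30 × 23.5% = €21,926.75.
Line duty = €4,311.00 + €21,926.75 = €26,237.75.
Line 3 (E-689, Ulica, 86 kg, €18,451.30):
Base rate for E-689 is 7.5% + €0.94/kg.
Duty = €18,451.30 × 7.5% + 86 × €0.94 = €1,464.69.
Total = €98,783.19 + €26,237.75 + €1,464.69 = €126,485.63.

€126,485.63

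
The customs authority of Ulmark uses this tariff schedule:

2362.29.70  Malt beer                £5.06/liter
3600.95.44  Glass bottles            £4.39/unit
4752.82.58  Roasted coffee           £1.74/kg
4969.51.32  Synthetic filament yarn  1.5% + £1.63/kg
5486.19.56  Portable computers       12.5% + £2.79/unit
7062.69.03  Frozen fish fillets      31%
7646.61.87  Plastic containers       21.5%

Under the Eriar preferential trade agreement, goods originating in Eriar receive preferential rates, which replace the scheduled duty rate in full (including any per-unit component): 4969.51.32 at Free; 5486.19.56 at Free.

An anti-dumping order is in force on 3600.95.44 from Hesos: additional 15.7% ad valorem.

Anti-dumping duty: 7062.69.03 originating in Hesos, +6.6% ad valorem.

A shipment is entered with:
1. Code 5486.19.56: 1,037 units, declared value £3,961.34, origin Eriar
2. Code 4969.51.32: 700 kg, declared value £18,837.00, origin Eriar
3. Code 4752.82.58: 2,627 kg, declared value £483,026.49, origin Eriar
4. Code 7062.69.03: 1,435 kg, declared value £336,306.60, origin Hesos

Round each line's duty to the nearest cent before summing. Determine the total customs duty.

£131,022.26

Line 1 (5486.19.56, Eriar, 1,037 units, £3,961.34):
Base rate for 5486.19.56 is 12.5% + £2.79/unit.
Origin Eriar qualifies under the Ulmark–Eriar agreement and 5486.19.56 is covered: preferential rate Free applies instead.
Duty = £3,961.34 × 0% = £0.00.
Line 2 (4969.51.32, Eriar, 700 kg, £18,837.00):
Base rate for 4969.51.32 is 1.5% + £1.63/kg.
Origin Eriar qualifies under the Ulmark–Eriar agreement and 4969.51.32 is covered: preferential rate Free applies instead.
Duty = £18,837.00 × 0% = £0.00.
Line 3 (4752.82.58, Eriar, 2,627 kg, £483,026.49):
Base rate for 4752.82.58 is £1.74/kg.
Origin Eriar is the FTA partner but 4752.82.58 is not on the preference list; base rate stands.
Duty = 2,627 × £1.74 = £4,570.98.
Line 4 (7062.69.03, Hesos, 1,435 kg, £336,306.60):
Base rate for 7062.69.03 is 31%.
Additional duty on 7062.69.03 from Hesos: +6.6%. Applied ad valorem rate: 31% + 6.6% = 37.6%.
Duty = £336,306.60 × 37.6% = £126,451.28.
Total = £0.00 + £0.00 + £4,570.98 + £126,451.28 = £131,022.26.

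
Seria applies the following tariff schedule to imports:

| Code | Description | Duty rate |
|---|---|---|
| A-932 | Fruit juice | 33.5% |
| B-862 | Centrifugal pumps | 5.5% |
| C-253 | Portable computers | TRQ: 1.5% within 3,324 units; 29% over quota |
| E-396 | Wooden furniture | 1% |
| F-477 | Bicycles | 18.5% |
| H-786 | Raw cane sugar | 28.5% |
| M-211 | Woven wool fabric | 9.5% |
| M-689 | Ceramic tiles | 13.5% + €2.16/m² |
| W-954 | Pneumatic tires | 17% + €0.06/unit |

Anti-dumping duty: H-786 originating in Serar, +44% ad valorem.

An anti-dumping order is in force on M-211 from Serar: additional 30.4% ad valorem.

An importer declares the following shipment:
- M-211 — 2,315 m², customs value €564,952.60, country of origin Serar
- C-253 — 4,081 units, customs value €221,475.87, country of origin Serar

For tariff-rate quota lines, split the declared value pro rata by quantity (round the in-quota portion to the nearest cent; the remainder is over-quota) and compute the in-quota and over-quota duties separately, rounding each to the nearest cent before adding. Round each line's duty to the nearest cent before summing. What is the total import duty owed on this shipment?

Line 1 (M-211, Serar, 2,315 m², €564,952.60):
Base rate for M-211 is 9.5%.
Additional duty on M-211 from Serar: +30.4%. Applied ad valorem rate: 9.5% + 30.4% = 39.9%.
Duty = €564,952.60 × 39.9% = €225,416.09.
Line 2 (C-253, Serar, 4,081 units, €221,475.87):
Code C-253 is under a tariff-rate quota (threshold 3,324 units). In-quota: 3,324 units at 1.5%; over-quota: 757 units at 29%.
Pro-rata value split: in-quota = €221,475.87 × 3,324/4,081 = €180,393.48; over-quota = €221,475.87 − €180,393.48 = €41,082.39.
In-quota duty = €180,393.48 × 1.5% = €2,705.90. Over-quota duty = €41,082.39 × 29% = €11,913.89.
Line duty = €2,705.90 + €11,913.89 = €14,619.79.
Total = €225,416.09 + €14,619.79 = €240,035.88.

€240,035.88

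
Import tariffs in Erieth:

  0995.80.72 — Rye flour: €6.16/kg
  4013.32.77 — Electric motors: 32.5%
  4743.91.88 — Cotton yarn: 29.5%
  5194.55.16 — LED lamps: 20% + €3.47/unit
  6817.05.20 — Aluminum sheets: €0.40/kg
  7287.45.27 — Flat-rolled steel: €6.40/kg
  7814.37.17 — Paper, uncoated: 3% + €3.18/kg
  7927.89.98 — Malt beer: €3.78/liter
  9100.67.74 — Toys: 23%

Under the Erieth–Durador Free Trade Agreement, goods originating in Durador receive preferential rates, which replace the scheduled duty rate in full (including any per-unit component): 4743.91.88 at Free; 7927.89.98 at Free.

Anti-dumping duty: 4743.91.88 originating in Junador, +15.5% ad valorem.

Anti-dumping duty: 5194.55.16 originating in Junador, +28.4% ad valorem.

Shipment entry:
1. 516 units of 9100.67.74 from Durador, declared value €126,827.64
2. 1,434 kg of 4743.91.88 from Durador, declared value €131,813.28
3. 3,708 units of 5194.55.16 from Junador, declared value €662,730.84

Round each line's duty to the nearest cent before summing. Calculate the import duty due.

Line 1 (9100.67.74, Durador, 516 units, €126,827.64):
Base rate for 9100.67.74 is 23%.
Origin Durador is the FTA partner but 9100.67.74 is not on the preference list; base rate stands.
Duty = €126,827.64 × 23% = €29,170.36.
Line 2 (4743.91.88, Durador, 1,434 kg, €131,813.28):
Base rate for 4743.91.88 is 29.5%.
Origin Durador qualifies under the Erieth–Durador agreement and 4743.91.88 is covered: preferential rate Free applies instead.
The additional-duty order on 4743.91.88 targets Junador, not Durador; it does not apply.
Duty = €131,813.28 × 0% = €0.00.
Line 3 (5194.55.16, Junador, 3,708 units, €662,730.84):
Base rate for 5194.55.16 is 20% + €3.47/unit.
Additional duty on 5194.55.16 from Junador: +28.4%. Applied ad valorem rate: 20% + 28.4% = 48.4%.
Duty = €662,730.84 × 48.4% + 3,708 × €3.47 = €333,628.49.
Total = €29,170.36 + €0.00 + €333,628.49 = €362,798.85.

€362,798.85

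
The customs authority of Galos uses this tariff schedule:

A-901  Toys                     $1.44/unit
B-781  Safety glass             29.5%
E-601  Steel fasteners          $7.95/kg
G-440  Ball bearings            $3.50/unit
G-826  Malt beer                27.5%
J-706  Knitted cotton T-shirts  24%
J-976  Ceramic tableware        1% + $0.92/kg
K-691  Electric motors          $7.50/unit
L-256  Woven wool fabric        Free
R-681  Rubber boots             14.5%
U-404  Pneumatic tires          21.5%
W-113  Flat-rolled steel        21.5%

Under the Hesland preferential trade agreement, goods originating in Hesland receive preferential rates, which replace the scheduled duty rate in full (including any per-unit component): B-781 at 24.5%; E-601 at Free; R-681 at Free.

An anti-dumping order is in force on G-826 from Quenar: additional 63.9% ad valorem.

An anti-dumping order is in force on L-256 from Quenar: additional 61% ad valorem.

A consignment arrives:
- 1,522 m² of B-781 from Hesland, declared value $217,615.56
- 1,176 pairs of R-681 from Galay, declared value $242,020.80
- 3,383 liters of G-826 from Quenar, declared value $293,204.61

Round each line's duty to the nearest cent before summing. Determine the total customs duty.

$356,397.84

Line 1 (B-781, Hesland, 1,522 m², $217,615.56):
Base rate for B-781 is 29.5%.
Origin Hesland qualifies under the Galos–Hesland agreement and B-781 is covered: preferential rate 24.5% applies instead.
Duty = $217,615.56 × 24.5% = $53,315.81.
Line 2 (R-681, Galay, 1,176 pairs, $242,020.80):
Base rate for R-681 is 14.5%.
R-681 has an FTA preferential rate, but origin Galay is not Hesland; base rate stands.
Duty = $242,020.80 × 14.5% = $35,093.02.
Line 3 (G-826, Quenar, 3,383 liters, $293,204.61):
Base rate for G-826 is 27.5%.
Additional duty on G-826 from Quenar: +63.9%. Applied ad valorem rate: 27.5% + 63.9% = 91.4%.
Duty = $293,204.61 × 91.4% = $267,989.01.
Total = $53,315.81 + $35,093.02 + $267,989.01 = $356,397.84.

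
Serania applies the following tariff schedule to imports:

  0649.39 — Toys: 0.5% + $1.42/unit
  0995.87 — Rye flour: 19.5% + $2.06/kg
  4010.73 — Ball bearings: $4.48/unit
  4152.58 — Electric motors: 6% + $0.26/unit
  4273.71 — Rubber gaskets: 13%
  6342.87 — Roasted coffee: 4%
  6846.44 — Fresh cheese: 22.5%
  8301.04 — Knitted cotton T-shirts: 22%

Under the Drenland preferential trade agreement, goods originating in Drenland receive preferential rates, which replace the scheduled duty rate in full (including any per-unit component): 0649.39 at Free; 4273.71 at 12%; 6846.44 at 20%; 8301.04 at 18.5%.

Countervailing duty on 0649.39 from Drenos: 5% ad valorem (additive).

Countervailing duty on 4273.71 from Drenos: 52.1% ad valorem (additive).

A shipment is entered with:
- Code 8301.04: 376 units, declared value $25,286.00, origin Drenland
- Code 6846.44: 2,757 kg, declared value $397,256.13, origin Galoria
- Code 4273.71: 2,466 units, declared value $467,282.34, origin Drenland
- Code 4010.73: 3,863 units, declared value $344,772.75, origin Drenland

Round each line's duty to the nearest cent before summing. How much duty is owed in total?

Line 1 (8301.04, Drenland, 376 units, $25,286.00):
Base rate for 8301.04 is 22%.
Origin Drenland qualifies under the Serania–Drenland agreement and 8301.04 is covered: preferential rate 18.5% applies instead.
Duty = $25,286.00 × 18.5% = $4,677.91.
Line 2 (6846.44, Galoria, 2,757 kg, $397,256.13):
Base rate for 6846.44 is 22.5%.
6846.44 has an FTA preferential rate, but origin Galoria is not Drenland; base rate stands.
Duty = $397,256.13 × 22.5% = $89,382.63.
Line 3 (4273.71, Drenland, 2,466 units, $467,282.34):
Base rate for 4273.71 is 13%.
Origin Drenland qualifies under the Serania–Drenland agreement and 4273.71 is covered: preferential rate 12% applies instead.
The additional-duty order on 4273.71 targets Drenos, not Drenland; it does not apply.
Duty = $467,282.34 × 12% = $56,073.88.
Line 4 (4010.73, Drenland, 3,863 units, $344,772.75):
Base rate for 4010.73 is $4.48/unit.
Origin Drenland is the FTA partner but 4010.73 is not on the preference list; base rate stands.
Duty = 3,863 × $4.48 = $17,306.24.
Total = $4,677.91 + $89,382.63 + $56,073.88 + $17,306.24 = $167,440.66.

$167,440.66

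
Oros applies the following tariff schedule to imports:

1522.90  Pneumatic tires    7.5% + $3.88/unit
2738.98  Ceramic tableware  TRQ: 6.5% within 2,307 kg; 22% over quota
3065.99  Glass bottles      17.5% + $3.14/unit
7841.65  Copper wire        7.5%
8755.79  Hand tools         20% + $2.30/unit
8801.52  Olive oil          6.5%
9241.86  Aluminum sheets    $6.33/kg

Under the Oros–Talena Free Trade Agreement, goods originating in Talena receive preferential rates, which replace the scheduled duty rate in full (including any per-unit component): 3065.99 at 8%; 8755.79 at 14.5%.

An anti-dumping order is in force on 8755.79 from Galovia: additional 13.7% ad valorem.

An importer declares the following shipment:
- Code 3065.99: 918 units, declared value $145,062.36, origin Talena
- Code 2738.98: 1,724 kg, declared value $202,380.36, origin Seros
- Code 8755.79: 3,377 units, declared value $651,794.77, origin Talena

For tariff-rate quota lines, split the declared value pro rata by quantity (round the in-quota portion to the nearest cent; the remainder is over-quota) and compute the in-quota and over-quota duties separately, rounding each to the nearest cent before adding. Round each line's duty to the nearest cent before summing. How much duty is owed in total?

$119,269.95

Line 1 (3065.99, Talena, 918 units, $145,062.36):
Base rate for 3065.99 is 17.5% + $3.14/unit.
Origin Talena qualifies under the Oros–Talena agreement and 3065.99 is covered: preferential rate 8% applies instead.
Duty = $145,062.36 × 8% = $11,604.99.
Line 2 (2738.98, Seros, 1,724 kg, $202,380.36):
Code 2738.98 is under a tariff-rate quota (threshold 2,307 kg). Quantity 1,724 kg is within the quota, so the in-quota rate 6.5% applies to the full value.
Duty = $202,380.36 × 6.5% = $13,154.72.
Line 3 (8755.79, Talena, 3,377 units, $651,794.77):
Base rate for 8755.79 is 20% + $2.30/unit.
Origin Talena qualifies under the Oros–Talena agreement and 8755.79 is covered: preferential rate 14.5% applies instead.
The additional-duty order on 8755.79 targets Galovia, not Talena; it does not apply.
Duty = $651,794.77 × 14.5% = $94,510.24.
Total = $11,604.99 + $13,154.72 + $94,510.24 = $119,269.95.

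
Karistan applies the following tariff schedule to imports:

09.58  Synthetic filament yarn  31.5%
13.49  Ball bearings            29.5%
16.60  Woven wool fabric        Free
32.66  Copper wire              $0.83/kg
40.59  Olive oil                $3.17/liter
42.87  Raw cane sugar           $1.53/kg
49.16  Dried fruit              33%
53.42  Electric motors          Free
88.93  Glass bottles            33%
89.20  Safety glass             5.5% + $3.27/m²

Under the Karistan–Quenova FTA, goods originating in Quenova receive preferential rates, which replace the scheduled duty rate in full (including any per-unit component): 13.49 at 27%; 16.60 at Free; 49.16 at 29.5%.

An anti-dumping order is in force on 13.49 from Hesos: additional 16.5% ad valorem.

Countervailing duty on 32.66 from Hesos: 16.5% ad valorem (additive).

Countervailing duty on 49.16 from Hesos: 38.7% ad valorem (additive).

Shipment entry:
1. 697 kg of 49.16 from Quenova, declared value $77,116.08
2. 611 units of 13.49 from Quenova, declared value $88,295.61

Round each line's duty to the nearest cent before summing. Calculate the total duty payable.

Line 1 (49.16, Quenova, 697 kg, $77,116.08):
Base rate for 49.16 is 33%.
Origin Quenova qualifies under the Karistan–Quenova agreement and 49.16 is covered: preferential rate 29.5% applies instead.
The additional-duty order on 49.16 targets Hesos, not Quenova; it does not apply.
Duty = $77,116.08 × 29.5% = $22,749.24.
Line 2 (13.49, Quenova, 611 units, $88,295.61):
Base rate for 13.49 is 29.5%.
Origin Quenova qualifies under the Karistan–Quenova agreement and 13.49 is covered: preferential rate 27% applies instead.
The additional-duty order on 13.49 targets Hesos, not Quenova; it does not apply.
Duty = $88,295.61 × 27% = $23,839.81.
Total = $22,749.24 + $23,839.81 = $46,589.05.

$46,589.05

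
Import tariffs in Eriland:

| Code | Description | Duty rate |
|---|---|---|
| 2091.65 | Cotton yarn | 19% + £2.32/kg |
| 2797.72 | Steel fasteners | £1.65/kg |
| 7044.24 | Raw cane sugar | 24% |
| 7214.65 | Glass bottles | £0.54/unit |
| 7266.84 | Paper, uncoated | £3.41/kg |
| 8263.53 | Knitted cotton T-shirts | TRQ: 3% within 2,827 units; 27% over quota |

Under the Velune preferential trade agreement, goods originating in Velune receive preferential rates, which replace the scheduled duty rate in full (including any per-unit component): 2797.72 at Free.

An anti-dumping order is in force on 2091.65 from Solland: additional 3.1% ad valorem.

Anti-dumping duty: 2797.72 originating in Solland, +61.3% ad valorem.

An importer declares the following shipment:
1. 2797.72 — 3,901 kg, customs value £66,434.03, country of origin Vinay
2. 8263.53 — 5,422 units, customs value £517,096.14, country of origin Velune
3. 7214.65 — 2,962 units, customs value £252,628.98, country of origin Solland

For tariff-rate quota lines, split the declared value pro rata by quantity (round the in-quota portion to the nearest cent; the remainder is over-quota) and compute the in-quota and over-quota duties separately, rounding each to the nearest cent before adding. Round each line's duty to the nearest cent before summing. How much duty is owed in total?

£82,945.45

Line 1 (2797.72, Vinay, 3,901 kg, £66,434.03):
Base rate for 2797.72 is £1.65/kg.
2797.72 has an FTA preferential rate, but origin Vinay is not Velune; base rate stands.
The additional-duty order on 2797.72 targets Solland, not Vinay; it does not apply.
Duty = 3,901 × £1.65 = £6,436.65.
Line 2 (8263.53, Velune, 5,422 units, £517,096.14):
Code 8263.53 is under a tariff-rate quota (threshold 2,827 units). In-quota: 2,827 units at 3%; over-quota: 2,595 units at 27%.
Pro-rata value split: in-quota = £517,096.14 × 2,827/5,422 = £269,610.99; over-quota = £517,096.14 − £269,610.99 = £247,485.15.
In-quota duty = £269,610.99 × 3% = £8,088.33. Over-quota duty = £247,485.15 × 27% = £66,820.99.
Line duty = £8,088.33 + £66,820.99 = £74,909.32.
Line 3 (7214.65, Solland, 2,962 units, £252,628.98):
Base rate for 7214.65 is £0.54/unit.
Duty = 2,962 × £0.54 = £1,599.48.
Total = £6,436.65 + £74,909.32 + £1,599.48 = £82,945.45.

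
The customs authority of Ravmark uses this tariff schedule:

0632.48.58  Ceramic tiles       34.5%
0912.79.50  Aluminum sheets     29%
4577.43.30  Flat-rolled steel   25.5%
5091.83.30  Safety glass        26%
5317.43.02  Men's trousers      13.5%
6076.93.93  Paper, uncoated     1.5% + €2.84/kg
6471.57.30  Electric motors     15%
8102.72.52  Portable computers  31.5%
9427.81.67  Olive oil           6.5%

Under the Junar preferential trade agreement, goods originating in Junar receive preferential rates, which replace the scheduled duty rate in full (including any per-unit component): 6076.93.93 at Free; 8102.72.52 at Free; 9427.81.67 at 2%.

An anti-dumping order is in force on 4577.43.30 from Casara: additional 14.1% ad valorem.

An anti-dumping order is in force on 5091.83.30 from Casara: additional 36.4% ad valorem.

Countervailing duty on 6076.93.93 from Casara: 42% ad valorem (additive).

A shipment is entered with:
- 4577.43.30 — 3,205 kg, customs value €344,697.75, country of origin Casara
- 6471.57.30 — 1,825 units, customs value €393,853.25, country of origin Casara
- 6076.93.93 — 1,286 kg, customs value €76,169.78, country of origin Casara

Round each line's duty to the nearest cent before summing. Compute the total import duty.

Line 1 (4577.43.30, Casara, 3,205 kg, €344,697.75):
Base rate for 4577.43.30 is 25.5%.
Additional duty on 4577.43.30 from Casara: +14.1%. Applied ad valorem rate: 25.5% + 14.1% = 39.6%.
Duty = €344,697.75 × 39.6% = €136,500.31.
Line 2 (6471.57.30, Casara, 1,825 units, €393,853.25):
Base rate for 6471.57.30 is 15%.
Duty = €393,853.25 × 15% = €59,077.99.
Line 3 (6076.93.93, Casara, 1,286 kg, €76,169.78):
Base rate for 6076.93.93 is 1.5% + €2.84/kg.
6076.93.93 has an FTA preferential rate, but origin Casara is not Junar; base rate stands.
Additional duty on 6076.93.93 from Casara: +42%. Applied ad valorem rate: 1.5% + 42% = 43.5%.
Duty = €76,169.78 × 43.5% + 1,286 × €2.84 = €36,786.09.
Total = €136,500.31 + €59,077.99 + €36,786.09 = €232,364.39.

€232,364.39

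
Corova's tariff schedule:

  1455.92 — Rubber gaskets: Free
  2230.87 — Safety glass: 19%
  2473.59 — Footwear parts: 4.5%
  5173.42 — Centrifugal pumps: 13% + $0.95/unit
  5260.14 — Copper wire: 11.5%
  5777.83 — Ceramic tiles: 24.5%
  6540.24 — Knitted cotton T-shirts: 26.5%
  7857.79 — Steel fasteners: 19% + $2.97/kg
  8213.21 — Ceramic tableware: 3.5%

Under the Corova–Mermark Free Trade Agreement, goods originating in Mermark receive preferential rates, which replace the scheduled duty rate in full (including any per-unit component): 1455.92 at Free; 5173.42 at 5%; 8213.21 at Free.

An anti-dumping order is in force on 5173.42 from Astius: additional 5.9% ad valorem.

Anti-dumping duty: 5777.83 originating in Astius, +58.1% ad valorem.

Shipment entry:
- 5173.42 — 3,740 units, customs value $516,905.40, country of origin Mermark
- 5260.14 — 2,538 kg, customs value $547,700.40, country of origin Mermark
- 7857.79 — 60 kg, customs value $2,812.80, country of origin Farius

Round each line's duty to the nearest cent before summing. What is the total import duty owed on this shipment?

Line 1 (5173.42, Mermark, 3,740 units, $516,905.40):
Base rate for 5173.42 is 13% + $0.95/unit.
Origin Mermark qualifies under the Corova–Mermark agreement and 5173.42 is covered: preferential rate 5% applies instead.
The additional-duty order on 5173.42 targets Astius, not Mermark; it does not apply.
Duty = $516,905.40 × 5% = $25,845.27.
Line 2 (5260.14, Mermark, 2,538 kg, $547,700.40):
Base rate for 5260.14 is 11.5%.
Origin Mermark is the FTA partner but 5260.14 is not on the preference list; base rate stands.
Duty = $547,700.40 × 11.5% = $62,985.55.
Line 3 (7857.79, Farius, 60 kg, $2,812.80):
Base rate for 7857.79 is 19% + $2.97/kg.
Duty = $2,812.80 × 19% + 60 × $2.97 = $712.63.
Total = $25,845.27 + $62,985.55 + $712.63 = $89,543.45.

$89,543.45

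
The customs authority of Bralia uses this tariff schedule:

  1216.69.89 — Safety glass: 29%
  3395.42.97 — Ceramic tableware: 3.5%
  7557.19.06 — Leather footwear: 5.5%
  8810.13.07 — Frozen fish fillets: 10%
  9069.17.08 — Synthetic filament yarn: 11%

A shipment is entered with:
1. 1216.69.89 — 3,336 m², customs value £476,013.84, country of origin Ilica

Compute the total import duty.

£138,044.01

Line 1 (1216.69.89, Ilica, 3,336 m², £476,013.84):
Base rate for 1216.69.89 is 29%.
Duty = £476,013.84 × 29% = £138,044.01.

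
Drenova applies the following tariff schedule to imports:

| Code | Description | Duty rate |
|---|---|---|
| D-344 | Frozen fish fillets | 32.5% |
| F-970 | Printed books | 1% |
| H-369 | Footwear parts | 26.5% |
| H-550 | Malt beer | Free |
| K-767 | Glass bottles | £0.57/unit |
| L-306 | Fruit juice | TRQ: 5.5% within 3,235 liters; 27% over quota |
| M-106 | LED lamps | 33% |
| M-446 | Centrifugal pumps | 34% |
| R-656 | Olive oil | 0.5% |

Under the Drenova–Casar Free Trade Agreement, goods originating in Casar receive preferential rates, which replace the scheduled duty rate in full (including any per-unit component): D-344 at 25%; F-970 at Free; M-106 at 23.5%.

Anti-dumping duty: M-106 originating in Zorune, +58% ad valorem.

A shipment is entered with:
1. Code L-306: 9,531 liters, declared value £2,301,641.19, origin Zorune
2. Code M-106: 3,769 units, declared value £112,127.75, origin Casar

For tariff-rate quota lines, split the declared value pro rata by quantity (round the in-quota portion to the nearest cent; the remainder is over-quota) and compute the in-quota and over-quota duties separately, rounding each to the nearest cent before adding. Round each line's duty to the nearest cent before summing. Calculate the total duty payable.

Line 1 (L-306, Zorune, 9,531 liters, £2,301,641.19):
Code L-306 is under a tariff-rate quota (threshold 3,235 liters). In-quota: 3,235 liters at 5.5%; over-quota: 6,296 liters at 27%.
Pro-rata value split: in-quota = £2,301,641.19 × 3,235/9,531 = £781,220.15; over-quota = £2,301,641.19 − £781,220.15 = £1,520,421.04.
In-quota duty = £781,220.15 × 5.5% = £42,967.11. Over-quota duty = £1,520,421.04 × 27% = £410,513.68.
Line duty = £42,967.11 + £410,513.68 = £453,480.79.
Line 2 (M-106, Casar, 3,769 units, £112,127.75):
Base rate for M-106 is 33%.
Origin Casar qualifies under the Drenova–Casar agreement and M-106 is covered: preferential rate 23.5% applies instead.
The additional-duty order on M-106 targets Zorune, not Casar; it does not apply.
Duty = £112,127.75 × 23.5% = £26,350.02.
Total = £453,480.79 + £26,350.02 = £479,830.81.

£479,830.81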